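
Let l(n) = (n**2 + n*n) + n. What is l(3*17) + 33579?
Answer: 38832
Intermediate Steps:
l(n) = n + 2*n**2 (l(n) = (n**2 + n**2) + n = 2*n**2 + n = n + 2*n**2)
l(3*17) + 33579 = (3*17)*(1 + 2*(3*17)) + 33579 = 51*(1 + 2*51) + 33579 = 51*(1 + 102) + 33579 = 51*103 + 33579 = 5253 + 33579 = 38832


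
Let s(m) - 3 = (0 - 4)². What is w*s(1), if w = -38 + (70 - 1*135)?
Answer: -1957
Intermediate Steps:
w = -103 (w = -38 + (70 - 135) = -38 - 65 = -103)
s(m) = 19 (s(m) = 3 + (0 - 4)² = 3 + (-4)² = 3 + 16 = 19)
w*s(1) = -103*19 = -1957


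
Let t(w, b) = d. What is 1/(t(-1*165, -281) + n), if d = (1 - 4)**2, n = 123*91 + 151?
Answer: 1/11353 ≈ 8.8082e-5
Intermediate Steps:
n = 11344 (n = 11193 + 151 = 11344)
d = 9 (d = (-3)**2 = 9)
t(w, b) = 9
1/(t(-1*165, -281) + n) = 1/(9 + 11344) = 1/11353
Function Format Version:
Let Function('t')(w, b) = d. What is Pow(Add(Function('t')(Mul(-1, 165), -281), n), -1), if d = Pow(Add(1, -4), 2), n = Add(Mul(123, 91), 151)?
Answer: Rational(1, 11353) ≈ 8.8082e-5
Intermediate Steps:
n = 11344 (n = Add(11193, 151) = 11344)
d = 9 (d = Pow(-3, 2) = 9)
Function('t')(w, b) = 9
Pow(Add(Function('t')(Mul(-1, 165), -281), n), -1) = Pow(Add(9, 11344), -1) = Pow(11353, -1) = Rational(1, 11353)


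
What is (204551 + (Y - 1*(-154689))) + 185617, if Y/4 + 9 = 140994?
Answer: 1108797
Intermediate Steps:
Y = 563940 (Y = -36 + 4*140994 = -36 + 563976 = 563940)
(204551 + (Y - 1*(-154689))) + 185617 = (204551 + (563940 - 1*(-154689))) + 185617 = (204551 + (563940 + 154689)) + 185617 = (204551 + 718629) + 185617 = 923180 + 185617 = 1108797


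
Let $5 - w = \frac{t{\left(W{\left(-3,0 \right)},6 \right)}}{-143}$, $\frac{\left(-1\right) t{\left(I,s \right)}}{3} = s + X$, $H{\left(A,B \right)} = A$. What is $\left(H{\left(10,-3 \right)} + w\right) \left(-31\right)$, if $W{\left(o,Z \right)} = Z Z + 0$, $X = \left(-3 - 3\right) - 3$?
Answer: $- \frac{66774}{143} \approx -466.95$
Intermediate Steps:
$X = -9$ ($X = -6 - 3 = -9$)
$W{\left(o,Z \right)} = Z^{2}$ ($W{\left(o,Z \right)} = Z^{2} + 0 = Z^{2}$)
$t{\left(I,s \right)} = 27 - 3 s$ ($t{\left(I,s \right)} = - 3 \left(s - 9\right) = - 3 \left(-9 + s\right) = 27 - 3 s$)
$w = \frac{724}{143}$ ($w = 5 - \frac{27 - 18}{-143} = 5 - \left(27 - 18\right) \left(- \frac{1}{143}\right) = 5 - 9 \left(- \frac{1}{143}\right) = 5 - - \frac{9}{143} = 5 + \frac{9}{143} = \frac{724}{143} \approx 5.0629$)
$\left(H{\left(10,-3 \right)} + w\right) \left(-31\right) = \left(10 + \frac{724}{143}\right) \left(-31\right) = \frac{2154}{143} \left(-31\right) = - \frac{66774}{143}$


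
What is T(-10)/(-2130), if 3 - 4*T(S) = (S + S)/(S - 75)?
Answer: -47/144840 ≈ -0.00032450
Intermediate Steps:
T(S) = 3/4 - S/(2*(-75 + S)) (T(S) = 3/4 - (S + S)/(4*(S - 75)) = 3/4 - 2*S/(4*(-75 + S)) = 3/4 - S/(2*(-75 + S)))
T(-10)/(-2130) = ((-225 - 10)/(4*(-75 - 10)))/(-2130) = ((1/4)*(-235)/(-85))*(-1/2130) = ((1/4)*(-1/85)*(-235))*(-1/2130) = (47/68)*(-1/2130) = -47/144840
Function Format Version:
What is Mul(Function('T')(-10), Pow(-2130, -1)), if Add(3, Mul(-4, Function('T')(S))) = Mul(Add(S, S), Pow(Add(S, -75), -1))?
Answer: Rational(-47, 144840) ≈ -0.00032450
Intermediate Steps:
Function('T')(S) = Add(Rational(3, 4), Mul(Rational(-1, 2), S, Pow(Add(-75, S), -1))) (Function('T')(S) = Add(Rational(3, 4), Mul(Rational(-1, 4), Mul(Add(S, S), Pow(Add(S, -75), -1)))) = Add(Rational(3, 4), Mul(Rational(-1, 4), Mul(Mul(2, S), Pow(Add(-75, S), -1)))) = Add(Rational(3, 4), Mul(Rational(-1, 4), Mul(2, S, Pow(Add(-75, S), -1)))) = Add(Rational(3, 4), Mul(Rational(-1, 2), S, Pow(Add(-75, S), -1))))
Mul(Function('T')(-10), Pow(-2130, -1)) = Mul(Mul(Rational(1, 4), Pow(Add(-75, -10), -1), Add(-225, -10)), Pow(-2130, -1)) = Mul(Mul(Rational(1, 4), Pow(-85, -1), -235), Rational(-1, 2130)) = Mul(Mul(Rational(1, 4), Rational(-1, 85), -235), Rational(-1, 2130)) = Mul(Rational(47, 68), Rational(-1, 2130)) = Rational(-47, 144840)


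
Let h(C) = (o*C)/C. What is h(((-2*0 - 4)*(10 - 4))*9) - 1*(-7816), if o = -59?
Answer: 7757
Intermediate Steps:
h(C) = -59 (h(C) = (-59*C)/C = -59)
h(((-2*0 - 4)*(10 - 4))*9) - 1*(-7816) = -59 - 1*(-7816) = -59 + 7816 = 7757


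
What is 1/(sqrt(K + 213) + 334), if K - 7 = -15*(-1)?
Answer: 334/111321 - sqrt(235)/111321 ≈ 0.0028626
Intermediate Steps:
K = 22 (K = 7 - 15*(-1) = 7 + 15 = 22)
1/(sqrt(K + 213) + 334) = 1/(sqrt(22 + 213) + 334) = 1/(sqrt(235) + 334) = 1/(334 + sqrt(235))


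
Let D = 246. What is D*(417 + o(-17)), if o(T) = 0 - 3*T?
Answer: 115128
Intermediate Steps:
o(T) = -3*T
D*(417 + o(-17)) = 246*(417 - 3*(-17)) = 246*(417 + 51) = 246*468 = 115128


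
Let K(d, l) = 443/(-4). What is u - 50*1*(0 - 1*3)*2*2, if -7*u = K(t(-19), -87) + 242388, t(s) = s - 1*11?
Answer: -952309/28 ≈ -34011.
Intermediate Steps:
t(s) = -11 + s (t(s) = s - 11 = -11 + s)
K(d, l) = -443/4 (K(d, l) = 443*(-¼) = -443/4)
u = -969109/28 (u = -(-443/4 + 242388)/7 = -⅐*969109/4 = -969109/28 ≈ -34611.)
u - 50*1*(0 - 1*3)*2*2 = -969109/28 - 50*1*(0 - 1*3)*2*2 = -969109/28 - 50*1*(0 - 3)*2*2 = -969109/28 - 50*1*(-3)*2*2 = -969109/28 - (-150)*2*2 = -969109/28 - 50*(-6)*2 = -969109/28 + 300*2 = -969109/28 + 600 = -952309/28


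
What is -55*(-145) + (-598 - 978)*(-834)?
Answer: 1322359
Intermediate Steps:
-55*(-145) + (-598 - 978)*(-834) = 7975 - 1576*(-834) = 7975 + 1314384 = 1322359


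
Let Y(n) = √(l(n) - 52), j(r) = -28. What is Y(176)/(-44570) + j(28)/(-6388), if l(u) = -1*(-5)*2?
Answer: 7/1597 - I*√42/44570 ≈ 0.0043832 - 0.00014541*I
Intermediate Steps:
l(u) = 10 (l(u) = 5*2 = 10)
Y(n) = I*√42 (Y(n) = √(10 - 52) = √(-42) = I*√42)
Y(176)/(-44570) + j(28)/(-6388) = (I*√42)/(-44570) - 28/(-6388) = (I*√42)*(-1/44570) - 28*(-1/6388) = -I*√42/44570 + 7/1597 = 7/1597 - I*√42/44570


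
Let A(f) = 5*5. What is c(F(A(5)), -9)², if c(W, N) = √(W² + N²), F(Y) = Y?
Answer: 706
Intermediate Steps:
A(f) = 25
c(W, N) = √(N² + W²)
c(F(A(5)), -9)² = (√((-9)² + 25²))² = (√(81 + 625))² = (√706)² = 706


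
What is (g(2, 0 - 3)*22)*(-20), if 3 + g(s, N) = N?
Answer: 2640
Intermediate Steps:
g(s, N) = -3 + N
(g(2, 0 - 3)*22)*(-20) = ((-3 + (0 - 3))*22)*(-20) = ((-3 - 3)*22)*(-20) = -6*22*(-20) = -132*(-20) = 2640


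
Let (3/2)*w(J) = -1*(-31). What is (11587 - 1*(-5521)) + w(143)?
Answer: 51386/3 ≈ 17129.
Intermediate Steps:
w(J) = 62/3 (w(J) = 2*(-1*(-31))/3 = (2/3)*31 = 62/3)
(11587 - 1*(-5521)) + w(143) = (11587 - 1*(-5521)) + 62/3 = (11587 + 5521) + 62/3 = 17108 + 62/3 = 51386/3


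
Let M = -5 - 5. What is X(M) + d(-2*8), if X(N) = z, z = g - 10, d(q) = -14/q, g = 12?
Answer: 23/8 ≈ 2.8750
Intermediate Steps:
z = 2 (z = 12 - 10 = 2)
M = -10
X(N) = 2
X(M) + d(-2*8) = 2 - 14/((-2*8)) = 2 - 14/(-16) = 2 - 14*(-1/16) = 2 + 7/8 = 23/8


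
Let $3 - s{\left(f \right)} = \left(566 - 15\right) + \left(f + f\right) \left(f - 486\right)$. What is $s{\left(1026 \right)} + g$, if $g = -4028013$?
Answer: $-5136641$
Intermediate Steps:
$s{\left(f \right)} = -548 - 2 f \left(-486 + f\right)$ ($s{\left(f \right)} = 3 - \left(\left(566 - 15\right) + \left(f + f\right) \left(f - 486\right)\right) = 3 - \left(551 + 2 f \left(-486 + f\right)\right) = -548 - 2 f \left(-486 + f\right)$)
$s{\left(1026 \right)} + g = \left(-548 - 2 \cdot 1026^{2} + 972 \cdot 1026\right) - 4028013 = \left(-548 - 2105352 + 997272\right) - 4028013 = -1108628 - 4028013 = -5136641$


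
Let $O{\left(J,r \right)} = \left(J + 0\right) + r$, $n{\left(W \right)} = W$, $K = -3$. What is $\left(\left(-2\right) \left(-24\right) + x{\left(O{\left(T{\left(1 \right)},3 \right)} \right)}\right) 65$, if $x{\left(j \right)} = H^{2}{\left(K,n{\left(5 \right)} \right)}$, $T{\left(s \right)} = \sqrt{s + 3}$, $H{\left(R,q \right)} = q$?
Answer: $4745$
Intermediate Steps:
$T{\left(s \right)} = \sqrt{3 + s}$
$O{\left(J,r \right)} = J + r$
$x{\left(j \right)} = 25$ ($x{\left(j \right)} = 5^{2} = 25$)
$\left(\left(-2\right) \left(-24\right) + x{\left(O{\left(T{\left(1 \right)},3 \right)} \right)}\right) 65 = \left(\left(-2\right) \left(-24\right) + 25\right) 65 = \left(48 + 25\right) 65 = 73 \cdot 65 = 4745$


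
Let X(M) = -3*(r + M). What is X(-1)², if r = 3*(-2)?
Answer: 441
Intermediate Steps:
r = -6
X(M) = 18 - 3*M (X(M) = -3*(-6 + M) = 18 - 3*M)
X(-1)² = (18 - 3*(-1))² = (18 + 3)² = 21² = 441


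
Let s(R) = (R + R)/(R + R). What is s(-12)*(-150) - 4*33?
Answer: -282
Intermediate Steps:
s(R) = 1 (s(R) = (2*R)/((2*R)) = (2*R)*(1/(2*R)) = 1)
s(-12)*(-150) - 4*33 = 1*(-150) - 4*33 = -150 - 132 = -282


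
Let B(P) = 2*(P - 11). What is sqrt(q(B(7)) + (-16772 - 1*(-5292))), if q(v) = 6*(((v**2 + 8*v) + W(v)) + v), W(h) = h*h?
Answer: 2*I*sqrt(2786) ≈ 105.57*I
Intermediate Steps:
W(h) = h**2
B(P) = -22 + 2*P (B(P) = 2*(-11 + P) = -22 + 2*P)
q(v) = 12*v**2 + 54*v (q(v) = 6*(((v**2 + 8*v) + v**2) + v) = 6*((2*v**2 + 8*v) + v) = 6*(2*v**2 + 9*v) = 12*v**2 + 54*v)
sqrt(q(B(7)) + (-16772 - 1*(-5292))) = sqrt(6*(-22 + 2*7)*(9 + 2*(-22 + 2*7)) + (-16772 - 1*(-5292))) = sqrt(6*(-22 + 14)*(9 + 2*(-22 + 14)) + (-16772 + 5292)) = sqrt(6*(-8)*(9 + 2*(-8)) - 11480) = sqrt(6*(-8)*(9 - 16) - 11480) = sqrt(6*(-8)*(-7) - 11480) = sqrt(336 - 11480) = sqrt(-11144) = 2*I*sqrt(2786)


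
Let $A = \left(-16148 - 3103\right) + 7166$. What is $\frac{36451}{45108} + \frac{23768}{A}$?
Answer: $- \frac{631616609}{545130180} \approx -1.1587$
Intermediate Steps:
$A = -12085$ ($A = -19251 + 7166 = -12085$)
$\frac{36451}{45108} + \frac{23768}{A} = \frac{36451}{45108} + \frac{23768}{-12085} = 36451 \cdot \frac{1}{45108} + 23768 \left(- \frac{1}{12085}\right) = \frac{36451}{45108} - \frac{23768}{12085} = - \frac{631616609}{545130180}$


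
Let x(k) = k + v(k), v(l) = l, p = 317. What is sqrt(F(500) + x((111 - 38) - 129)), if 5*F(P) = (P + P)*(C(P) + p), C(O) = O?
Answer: 2*sqrt(40822) ≈ 404.09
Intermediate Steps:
x(k) = 2*k (x(k) = k + k = 2*k)
F(P) = 2*P*(317 + P)/5 (F(P) = ((P + P)*(P + 317))/5 = ((2*P)*(317 + P))/5 = (2*P*(317 + P))/5 = 2*P*(317 + P)/5)
sqrt(F(500) + x((111 - 38) - 129)) = sqrt((2/5)*500*(317 + 500) + 2*((111 - 38) - 129)) = sqrt((2/5)*500*817 + 2*(73 - 129)) = sqrt(163400 + 2*(-56)) = sqrt(163400 - 112) = sqrt(163288) = 2*sqrt(40822)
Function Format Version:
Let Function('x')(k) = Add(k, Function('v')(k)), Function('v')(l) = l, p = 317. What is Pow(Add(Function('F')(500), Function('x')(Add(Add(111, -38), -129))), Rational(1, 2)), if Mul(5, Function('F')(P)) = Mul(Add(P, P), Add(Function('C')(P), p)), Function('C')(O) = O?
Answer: Mul(2, Pow(40822, Rational(1, 2))) ≈ 404.09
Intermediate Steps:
Function('x')(k) = Mul(2, k) (Function('x')(k) = Add(k, k) = Mul(2, k))
Function('F')(P) = Mul(Rational(2, 5), P, Add(317, P)) (Function('F')(P) = Mul(Rational(1, 5), Mul(Add(P, P), Add(P, 317))) = Mul(Rational(1, 5), Mul(Mul(2, P), Add(317, P))) = Mul(Rational(1, 5), Mul(2, P, Add(317, P))) = Mul(Rational(2, 5), P, Add(317, P)))
Pow(Add(Function('F')(500), Function('x')(Add(Add(111, -38), -129))), Rational(1, 2)) = Pow(Add(Mul(Rational(2, 5), 500, Add(317, 500)), Mul(2, Add(Add(111, -38), -129))), Rational(1, 2)) = Pow(Add(Mul(Rational(2, 5), 500, 817), Mul(2, Add(73, -129))), Rational(1, 2)) = Pow(Add(163400, Mul(2, -56)), Rational(1, 2)) = Pow(Add(163400, -112), Rational(1, 2)) = Pow(163288, Rational(1, 2)) = Mul(2, Pow(40822, Rational(1, 2)))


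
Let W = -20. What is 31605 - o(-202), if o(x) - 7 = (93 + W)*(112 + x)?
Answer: 38168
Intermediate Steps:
o(x) = 8183 + 73*x (o(x) = 7 + (93 - 20)*(112 + x) = 7 + 73*(112 + x) = 7 + (8176 + 73*x) = 8183 + 73*x)
31605 - o(-202) = 31605 - (8183 + 73*(-202)) = 31605 - (8183 - 14746) = 31605 - 1*(-6563) = 31605 + 6563 = 38168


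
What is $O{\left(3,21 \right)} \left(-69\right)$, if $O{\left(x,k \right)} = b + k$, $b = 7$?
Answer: $-1932$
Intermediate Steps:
$O{\left(x,k \right)} = 7 + k$
$O{\left(3,21 \right)} \left(-69\right) = \left(7 + 21\right) \left(-69\right) = 28 \left(-69\right) = -1932$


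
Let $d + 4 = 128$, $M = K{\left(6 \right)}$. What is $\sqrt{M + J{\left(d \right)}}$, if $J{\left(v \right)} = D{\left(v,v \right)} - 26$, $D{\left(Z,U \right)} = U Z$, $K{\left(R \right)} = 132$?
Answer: $\sqrt{15482} \approx 124.43$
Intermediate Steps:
$M = 132$
$d = 124$ ($d = -4 + 128 = 124$)
$J{\left(v \right)} = -26 + v^{2}$ ($J{\left(v \right)} = v v - 26 = v^{2} - 26 = -26 + v^{2}$)
$\sqrt{M + J{\left(d \right)}} = \sqrt{132 - \left(26 - 124^{2}\right)} = \sqrt{132 + \left(-26 + 15376\right)} = \sqrt{132 + 15350} = \sqrt{15482}$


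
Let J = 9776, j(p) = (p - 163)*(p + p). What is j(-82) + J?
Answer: 49956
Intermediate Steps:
j(p) = 2*p*(-163 + p) (j(p) = (-163 + p)*(2*p) = 2*p*(-163 + p))
j(-82) + J = 2*(-82)*(-163 - 82) + 9776 = 2*(-82)*(-245) + 9776 = 40180 + 9776 = 49956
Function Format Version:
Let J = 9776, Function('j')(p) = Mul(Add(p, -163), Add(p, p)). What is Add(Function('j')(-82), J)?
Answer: 49956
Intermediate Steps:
Function('j')(p) = Mul(2, p, Add(-163, p)) (Function('j')(p) = Mul(Add(-163, p), Mul(2, p)) = Mul(2, p, Add(-163, p)))
Add(Function('j')(-82), J) = Add(Mul(2, -82, Add(-163, -82)), 9776) = Add(Mul(2, -82, -245), 9776) = Add(40180, 9776) = 49956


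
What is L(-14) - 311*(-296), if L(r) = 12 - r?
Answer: 92082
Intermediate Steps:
L(-14) - 311*(-296) = (12 - 1*(-14)) - 311*(-296) = (12 + 14) + 92056 = 26 + 92056 = 92082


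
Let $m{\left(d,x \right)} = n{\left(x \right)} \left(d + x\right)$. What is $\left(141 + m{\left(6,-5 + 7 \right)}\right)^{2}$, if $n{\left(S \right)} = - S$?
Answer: $15625$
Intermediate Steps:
$m{\left(d,x \right)} = - x \left(d + x\right)$
$\left(141 + m{\left(6,-5 + 7 \right)}\right)^{2} = \left(141 - \left(-5 + 7\right) \left(6 + \left(-5 + 7\right)\right)\right)^{2} = \left(141 - 2 \left(6 + 2\right)\right)^{2} = \left(141 - 2 \cdot 8\right)^{2} = \left(141 - 16\right)^{2} = 125^{2} = 15625$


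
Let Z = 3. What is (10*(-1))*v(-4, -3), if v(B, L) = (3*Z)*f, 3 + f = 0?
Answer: 270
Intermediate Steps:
f = -3 (f = -3 + 0 = -3)
v(B, L) = -27 (v(B, L) = (3*3)*(-3) = 9*(-3) = -27)
(10*(-1))*v(-4, -3) = (10*(-1))*(-27) = -10*(-27) = 270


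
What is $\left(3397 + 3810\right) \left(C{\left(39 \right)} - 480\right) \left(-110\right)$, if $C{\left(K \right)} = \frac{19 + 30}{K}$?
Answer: $\frac{14801808670}{39} \approx 3.7953 \cdot 10^{8}$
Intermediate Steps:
$C{\left(K \right)} = \frac{49}{K}$
$\left(3397 + 3810\right) \left(C{\left(39 \right)} - 480\right) \left(-110\right) = \left(3397 + 3810\right) \left(\frac{49}{39} - 480\right) \left(-110\right) = 7207 \left(49 \cdot \frac{1}{39} - 480\right) \left(-110\right) = 7207 \left(\frac{49}{39} - 480\right) \left(-110\right) = 7207 \left(- \frac{18671}{39}\right) \left(-110\right) = \left(- \frac{134561897}{39}\right) \left(-110\right) = \frac{14801808670}{39}$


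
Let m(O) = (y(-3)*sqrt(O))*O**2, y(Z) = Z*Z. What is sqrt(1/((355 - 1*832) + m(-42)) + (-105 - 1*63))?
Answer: sqrt((80137 - 2667168*I*sqrt(42))/(-53 + 1764*I*sqrt(42)))/3 ≈ 3.7492e-7 - 12.961*I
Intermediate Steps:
y(Z) = Z**2
m(O) = 9*O**(5/2) (m(O) = ((-3)**2*sqrt(O))*O**2 = (9*sqrt(O))*O**2 = 9*O**(5/2))
sqrt(1/((355 - 1*832) + m(-42)) + (-105 - 1*63)) = sqrt(1/((355 - 1*832) + 9*(-42)**(5/2)) + (-105 - 1*63)) = sqrt(1/((355 - 832) + 9*(1764*I*sqrt(42))) + (-105 - 63)) = sqrt(1/(-477 + 15876*I*sqrt(42)) - 168) = sqrt(-168 + 1/(-477 + 15876*I*sqrt(42)))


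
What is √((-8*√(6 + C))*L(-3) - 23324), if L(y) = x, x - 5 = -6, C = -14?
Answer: 2*√(-5831 + 4*I*√2) ≈ 0.07408 + 152.72*I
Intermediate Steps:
x = -1 (x = 5 - 6 = -1)
L(y) = -1
√((-8*√(6 + C))*L(-3) - 23324) = √(-8*√(6 - 14)*(-1) - 23324) = √(-16*I*√2*(-1) - 23324) = √(16*I*√2 - 23324) = √(-23324 + 16*I*√2)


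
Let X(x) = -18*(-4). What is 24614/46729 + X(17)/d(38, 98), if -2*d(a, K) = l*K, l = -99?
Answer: 13640778/25186931 ≈ 0.54158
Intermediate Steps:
X(x) = 72
d(a, K) = 99*K/2 (d(a, K) = -(-99)*K/2 = 99*K/2)
24614/46729 + X(17)/d(38, 98) = 24614/46729 + 72/(((99/2)*98)) = 24614*(1/46729) + 72/4851 = 24614/46729 + 72*(1/4851) = 24614/46729 + 8/539 = 13640778/25186931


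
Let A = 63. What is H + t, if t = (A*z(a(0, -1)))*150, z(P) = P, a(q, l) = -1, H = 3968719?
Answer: 3959269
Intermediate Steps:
t = -9450 (t = (63*(-1))*150 = -63*150 = -9450)
H + t = 3968719 - 9450 = 3959269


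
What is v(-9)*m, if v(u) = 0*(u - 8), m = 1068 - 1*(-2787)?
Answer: 0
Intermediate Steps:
m = 3855 (m = 1068 + 2787 = 3855)
v(u) = 0 (v(u) = 0*(-8 + u) = 0)
v(-9)*m = 0*3855 = 0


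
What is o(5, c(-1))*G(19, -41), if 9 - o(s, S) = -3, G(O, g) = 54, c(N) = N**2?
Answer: 648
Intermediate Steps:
o(s, S) = 12 (o(s, S) = 9 - 1*(-3) = 9 + 3 = 12)
o(5, c(-1))*G(19, -41) = 12*54 = 648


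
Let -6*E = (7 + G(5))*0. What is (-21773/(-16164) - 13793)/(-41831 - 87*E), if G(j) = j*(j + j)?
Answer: 222928279/676156284 ≈ 0.32970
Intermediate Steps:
G(j) = 2*j**2 (G(j) = j*(2*j) = 2*j**2)
E = 0 (E = -(7 + 2*5**2)*0/6 = -(7 + 2*25)*0/6 = -(7 + 50)*0/6 = -19*0/2 = -1/6*0 = 0)
(-21773/(-16164) - 13793)/(-41831 - 87*E) = (-21773/(-16164) - 13793)/(-41831 - 87*0) = (-21773*(-1)/16164 - 13793)/(-41831 + 0) = (-1*(-21773/16164) - 13793)/(-41831) = (21773/16164 - 13793)*(-1/41831) = -222928279/16164*(-1/41831) = 222928279/676156284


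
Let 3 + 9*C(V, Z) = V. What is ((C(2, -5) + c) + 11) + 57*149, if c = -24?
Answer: 76319/9 ≈ 8479.9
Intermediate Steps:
C(V, Z) = -⅓ + V/9
((C(2, -5) + c) + 11) + 57*149 = (((-⅓ + (⅑)*2) - 24) + 11) + 57*149 = (((-⅓ + 2/9) - 24) + 11) + 8493 = ((-⅑ - 24) + 11) + 8493 = (-217/9 + 11) + 8493 = -118/9 + 8493 = 76319/9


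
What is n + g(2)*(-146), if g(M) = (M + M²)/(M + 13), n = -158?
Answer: -1082/5 ≈ -216.40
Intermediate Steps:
g(M) = (M + M²)/(13 + M)
n + g(2)*(-146) = -158 + (2*(1 + 2)/(13 + 2))*(-146) = -158 + (2*3/15)*(-146) = -158 + (2*(1/15)*3)*(-146) = -158 + (⅖)*(-146) = -158 - 292/5 = -1082/5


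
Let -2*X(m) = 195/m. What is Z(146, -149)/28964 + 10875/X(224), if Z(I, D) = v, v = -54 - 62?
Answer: -13916433/557 ≈ -24985.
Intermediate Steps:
X(m) = -195/(2*m)
v = -116
Z(I, D) = -116
Z(146, -149)/28964 + 10875/X(224) = -116/28964 + 10875/((-195/2/224)) = -116*1/28964 + 10875/((-195/2*1/224)) = -29/7241 + 10875/(-195/448) = -29/7241 + 10875*(-448/195) = -29/7241 - 324800/13 = -13916433/557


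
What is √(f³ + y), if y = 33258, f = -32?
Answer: 7*√10 ≈ 22.136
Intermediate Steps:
√(f³ + y) = √((-32)³ + 33258) = √(-32768 + 33258) = √490 = 7*√10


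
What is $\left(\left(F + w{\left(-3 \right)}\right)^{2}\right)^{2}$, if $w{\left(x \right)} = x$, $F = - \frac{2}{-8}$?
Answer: $\frac{14641}{256} \approx 57.191$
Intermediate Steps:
$F = \frac{1}{4}$ ($F = \left(-2\right) \left(- \frac{1}{8}\right) = \frac{1}{4} \approx 0.25$)
$\left(\left(F + w{\left(-3 \right)}\right)^{2}\right)^{2} = \left(\left(\frac{1}{4} - 3\right)^{2}\right)^{2} = \left(\left(- \frac{11}{4}\right)^{2}\right)^{2} = \left(\frac{121}{16}\right)^{2} = \frac{14641}{256}$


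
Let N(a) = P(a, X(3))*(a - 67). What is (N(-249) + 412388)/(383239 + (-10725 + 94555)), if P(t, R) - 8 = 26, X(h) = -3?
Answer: 401644/467069 ≈ 0.85992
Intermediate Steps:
P(t, R) = 34 (P(t, R) = 8 + 26 = 34)
N(a) = -2278 + 34*a (N(a) = 34*(a - 67) = 34*(-67 + a) = -2278 + 34*a)
(N(-249) + 412388)/(383239 + (-10725 + 94555)) = ((-2278 + 34*(-249)) + 412388)/(383239 + (-10725 + 94555)) = ((-2278 - 8466) + 412388)/(383239 + 83830) = (-10744 + 412388)/467069 = 401644*(1/467069) = 401644/467069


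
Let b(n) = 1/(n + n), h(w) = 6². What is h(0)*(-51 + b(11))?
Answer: -20178/11 ≈ -1834.4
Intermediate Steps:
h(w) = 36
b(n) = 1/(2*n)
h(0)*(-51 + b(11)) = 36*(-51 + (½)/11) = 36*(-51 + (½)*(1/11)) = 36*(-51 + 1/22) = 36*(-1121/22) = -20178/11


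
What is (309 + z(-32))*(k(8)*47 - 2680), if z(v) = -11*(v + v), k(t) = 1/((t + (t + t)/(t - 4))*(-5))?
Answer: -162938011/60 ≈ -2.7156e+6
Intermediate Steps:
k(t) = 1/(-5*t - 10*t/(-4 + t)) (k(t) = 1/((t + (2*t)/(-4 + t))*(-5)) = 1/((t + 2*t/(-4 + t))*(-5)) = 1/(-5*t - 10*t/(-4 + t)))
z(v) = -22*v
(309 + z(-32))*(k(8)*47 - 2680) = (309 - 22*(-32))*(((⅕)*(4 - 1*8)/(8*(-2 + 8)))*47 - 2680) = (309 + 704)*(((⅕)*(⅛)*(4 - 8)/6)*47 - 2680) = 1013*(((⅕)*(⅛)*(⅙)*(-4))*47 - 2680) = 1013*(-1/60*47 - 2680) = 1013*(-47/60 - 2680) = 1013*(-160847/60) = -162938011/60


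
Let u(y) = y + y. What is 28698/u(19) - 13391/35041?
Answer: 502548880/665779 ≈ 754.83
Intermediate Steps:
u(y) = 2*y
28698/u(19) - 13391/35041 = 28698/((2*19)) - 13391/35041 = 28698/38 - 13391*1/35041 = 28698*(1/38) - 13391/35041 = 14349/19 - 13391/35041 = 502548880/665779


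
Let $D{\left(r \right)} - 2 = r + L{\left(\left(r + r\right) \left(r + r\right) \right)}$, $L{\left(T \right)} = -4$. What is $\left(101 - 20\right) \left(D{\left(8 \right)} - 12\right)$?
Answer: $-486$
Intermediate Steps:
$D{\left(r \right)} = -2 + r$ ($D{\left(r \right)} = 2 + \left(r - 4\right) = 2 + \left(-4 + r\right) = -2 + r$)
$\left(101 - 20\right) \left(D{\left(8 \right)} - 12\right) = \left(101 - 20\right) \left(\left(-2 + 8\right) - 12\right) = 81 \left(6 - 12\right) = 81 \left(-6\right) = -486$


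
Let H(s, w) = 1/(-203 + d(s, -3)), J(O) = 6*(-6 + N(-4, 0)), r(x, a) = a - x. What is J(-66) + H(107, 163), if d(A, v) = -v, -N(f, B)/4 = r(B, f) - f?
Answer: -7201/200 ≈ -36.005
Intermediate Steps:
N(f, B) = 4*B (N(f, B) = -4*((f - B) - f) = -(-4)*B = 4*B)
J(O) = -36 (J(O) = 6*(-6 + 4*0) = 6*(-6 + 0) = 6*(-6) = -36)
H(s, w) = -1/200 (H(s, w) = 1/(-203 - 1*(-3)) = 1/(-203 + 3) = 1/(-200) = -1/200)
J(-66) + H(107, 163) = -36 - 1/200 = -7201/200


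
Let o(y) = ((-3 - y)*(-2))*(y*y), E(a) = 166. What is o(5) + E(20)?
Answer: 566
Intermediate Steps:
o(y) = y²*(6 + 2*y) (o(y) = (6 + 2*y)*y² = y²*(6 + 2*y))
o(5) + E(20) = 2*5²*(3 + 5) + 166 = 2*25*8 + 166 = 400 + 166 = 566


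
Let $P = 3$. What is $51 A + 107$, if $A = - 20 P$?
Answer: $-2953$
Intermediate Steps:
$A = -60$ ($A = \left(-20\right) 3 = -60$)
$51 A + 107 = 51 \left(-60\right) + 107 = -3060 + 107 = -2953$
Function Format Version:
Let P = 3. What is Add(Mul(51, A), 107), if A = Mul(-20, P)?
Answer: -2953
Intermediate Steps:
A = -60 (A = Mul(-20, 3) = -60)
Add(Mul(51, A), 107) = Add(Mul(51, -60), 107) = Add(-3060, 107) = -2953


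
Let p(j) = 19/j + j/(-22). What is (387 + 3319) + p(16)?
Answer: 652337/176 ≈ 3706.5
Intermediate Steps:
p(j) = 19/j - j/22 (p(j) = 19/j + j*(-1/22) = 19/j - j/22)
(387 + 3319) + p(16) = (387 + 3319) + (19/16 - 1/22*16) = 3706 + (19*(1/16) - 8/11) = 3706 + (19/16 - 8/11) = 3706 + 81/176 = 652337/176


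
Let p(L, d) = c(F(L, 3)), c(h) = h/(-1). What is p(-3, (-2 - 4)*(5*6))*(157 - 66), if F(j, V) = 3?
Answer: -273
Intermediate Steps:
c(h) = -h (c(h) = h*(-1) = -h)
p(L, d) = -3 (p(L, d) = -1*3 = -3)
p(-3, (-2 - 4)*(5*6))*(157 - 66) = -3*(157 - 66) = -3*91 = -273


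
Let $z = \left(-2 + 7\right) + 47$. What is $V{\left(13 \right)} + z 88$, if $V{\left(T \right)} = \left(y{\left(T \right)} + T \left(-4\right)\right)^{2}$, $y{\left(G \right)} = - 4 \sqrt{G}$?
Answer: $7488 + 416 \sqrt{13} \approx 8987.9$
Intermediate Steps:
$z = 52$ ($z = 5 + 47 = 52$)
$V{\left(T \right)} = \left(- 4 T - 4 \sqrt{T}\right)^{2}$ ($V{\left(T \right)} = \left(- 4 \sqrt{T} + T \left(-4\right)\right)^{2} = \left(- 4 \sqrt{T} - 4 T\right)^{2} = \left(- 4 T - 4 \sqrt{T}\right)^{2}$)
$V{\left(13 \right)} + z 88 = 16 \left(13 + \sqrt{13}\right)^{2} + 52 \cdot 88 = 16 \left(13 + \sqrt{13}\right)^{2} + 4576 = 4576 + 16 \left(13 + \sqrt{13}\right)^{2}$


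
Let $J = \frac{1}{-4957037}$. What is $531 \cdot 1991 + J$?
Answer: $\frac{5240683614176}{4957037} \approx 1.0572 \cdot 10^{6}$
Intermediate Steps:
$J = - \frac{1}{4957037} \approx -2.0173 \cdot 10^{-7}$
$531 \cdot 1991 + J = 531 \cdot 1991 - \frac{1}{4957037} = 1057221 - \frac{1}{4957037} = \frac{5240683614176}{4957037}$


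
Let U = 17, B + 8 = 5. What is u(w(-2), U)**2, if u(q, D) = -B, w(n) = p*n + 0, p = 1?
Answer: 9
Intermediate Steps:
B = -3 (B = -8 + 5 = -3)
w(n) = n (w(n) = 1*n + 0 = n + 0 = n)
u(q, D) = 3 (u(q, D) = -1*(-3) = 3)
u(w(-2), U)**2 = 3**2 = 9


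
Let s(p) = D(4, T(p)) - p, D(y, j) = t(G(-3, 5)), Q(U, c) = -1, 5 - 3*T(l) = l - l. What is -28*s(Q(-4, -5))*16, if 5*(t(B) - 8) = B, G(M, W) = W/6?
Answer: -12320/3 ≈ -4106.7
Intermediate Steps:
G(M, W) = W/6 (G(M, W) = W*(⅙) = W/6)
t(B) = 8 + B/5
T(l) = 5/3 (T(l) = 5/3 - (l - l)/3 = 5/3 - ⅓*0 = 5/3 + 0 = 5/3)
D(y, j) = 49/6 (D(y, j) = 8 + ((⅙)*5)/5 = 8 + (⅕)*(⅚) = 8 + ⅙ = 49/6)
s(p) = 49/6 - p
-28*s(Q(-4, -5))*16 = -28*(49/6 - 1*(-1))*16 = -28*(49/6 + 1)*16 = -28*55/6*16 = -770/3*16 = -12320/3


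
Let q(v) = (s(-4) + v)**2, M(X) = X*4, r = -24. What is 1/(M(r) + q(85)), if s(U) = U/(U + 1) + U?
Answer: 9/60145 ≈ 0.00014964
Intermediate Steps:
s(U) = U + U/(1 + U) (s(U) = U/(1 + U) + U = U + U/(1 + U))
M(X) = 4*X
q(v) = (-8/3 + v)**2 (q(v) = (-4*(2 - 4)/(1 - 4) + v)**2 = (-4*(-2)/(-3) + v)**2 = (-4*(-1/3)*(-2) + v)**2 = (-8/3 + v)**2)
1/(M(r) + q(85)) = 1/(4*(-24) + (-8 + 3*85)**2/9) = 1/(-96 + (-8 + 255)**2/9) = 1/(-96 + (1/9)*247**2) = 1/(-96 + (1/9)*61009) = 1/(-96 + 61009/9) = 1/(60145/9) = 9/60145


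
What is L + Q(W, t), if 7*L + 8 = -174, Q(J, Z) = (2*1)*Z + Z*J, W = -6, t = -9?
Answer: 10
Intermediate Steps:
Q(J, Z) = 2*Z + J*Z
L = -26 (L = -8/7 + (1/7)*(-174) = -8/7 - 174/7 = -26)
L + Q(W, t) = -26 - 9*(2 - 6) = -26 - 9*(-4) = -26 + 36 = 10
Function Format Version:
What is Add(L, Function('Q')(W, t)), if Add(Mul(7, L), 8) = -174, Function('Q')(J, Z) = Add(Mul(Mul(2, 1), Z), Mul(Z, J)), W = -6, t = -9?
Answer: 10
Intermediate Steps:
Function('Q')(J, Z) = Add(Mul(2, Z), Mul(J, Z))
L = -26 (L = Add(Rational(-8, 7), Mul(Rational(1, 7), -174)) = Add(Rational(-8, 7), Rational(-174, 7)) = -26)
Add(L, Function('Q')(W, t)) = Add(-26, Mul(-9, Add(2, -6))) = Add(-26, Mul(-9, -4)) = Add(-26, 36) = 10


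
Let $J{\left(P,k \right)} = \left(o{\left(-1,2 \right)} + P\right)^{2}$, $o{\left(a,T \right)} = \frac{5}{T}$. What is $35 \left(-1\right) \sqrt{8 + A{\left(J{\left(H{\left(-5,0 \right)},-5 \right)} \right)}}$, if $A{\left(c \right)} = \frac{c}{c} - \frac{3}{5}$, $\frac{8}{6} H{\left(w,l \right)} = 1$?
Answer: $- 7 \sqrt{210} \approx -101.44$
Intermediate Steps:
$H{\left(w,l \right)} = \frac{3}{4}$ ($H{\left(w,l \right)} = \frac{3}{4} \cdot 1 = \frac{3}{4}$)
$J{\left(P,k \right)} = \left(\frac{5}{2} + P\right)^{2}$
$A{\left(c \right)} = \frac{2}{5}$ ($A{\left(c \right)} = 1 - \frac{3}{5} = \frac{2}{5}$)
$35 \left(-1\right) \sqrt{8 + A{\left(J{\left(H{\left(-5,0 \right)},-5 \right)} \right)}} = 35 \left(-1\right) \sqrt{8 + \frac{2}{5}} = - 35 \sqrt{\frac{42}{5}} = - 35 \frac{\sqrt{210}}{5} = - 7 \sqrt{210}$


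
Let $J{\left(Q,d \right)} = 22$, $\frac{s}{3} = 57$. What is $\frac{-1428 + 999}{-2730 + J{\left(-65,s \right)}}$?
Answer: $\frac{429}{2708} \approx 0.15842$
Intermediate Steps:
$s = 171$ ($s = 3 \cdot 57 = 171$)
$\frac{-1428 + 999}{-2730 + J{\left(-65,s \right)}} = \frac{-1428 + 999}{-2730 + 22} = - \frac{429}{-2708} = \left(-429\right) \left(- \frac{1}{2708}\right) = \frac{429}{2708}$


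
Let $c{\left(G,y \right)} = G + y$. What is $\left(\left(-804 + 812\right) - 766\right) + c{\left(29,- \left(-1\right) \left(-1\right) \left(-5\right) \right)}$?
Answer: $-724$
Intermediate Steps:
$\left(\left(-804 + 812\right) - 766\right) + c{\left(29,- \left(-1\right) \left(-1\right) \left(-5\right) \right)} = \left(\left(-804 + 812\right) - 766\right) + \left(29 + - \left(-1\right) \left(-1\right) \left(-5\right)\right) = \left(8 - 766\right) + \left(29 + \left(-1\right) 1 \left(-5\right)\right) = -758 + \left(29 - -5\right) = -758 + \left(29 + 5\right) = -758 + 34 = -724$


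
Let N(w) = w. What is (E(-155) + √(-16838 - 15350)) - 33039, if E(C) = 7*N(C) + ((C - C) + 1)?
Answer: -34123 + 2*I*√8047 ≈ -34123.0 + 179.41*I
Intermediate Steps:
E(C) = 1 + 7*C (E(C) = 7*C + ((C - C) + 1) = 7*C + (0 + 1) = 7*C + 1 = 1 + 7*C)
(E(-155) + √(-16838 - 15350)) - 33039 = ((1 + 7*(-155)) + √(-16838 - 15350)) - 33039 = ((1 - 1085) + √(-32188)) - 33039 = (-1084 + 2*I*√8047) - 33039 = -34123 + 2*I*√8047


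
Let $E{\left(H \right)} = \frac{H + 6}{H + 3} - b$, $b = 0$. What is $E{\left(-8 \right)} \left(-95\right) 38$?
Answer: $-1444$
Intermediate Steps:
$E{\left(H \right)} = \frac{6 + H}{3 + H}$ ($E{\left(H \right)} = \frac{H + 6}{H + 3} - 0 = \frac{6 + H}{3 + H} + 0 = \frac{6 + H}{3 + H}$)
$E{\left(-8 \right)} \left(-95\right) 38 = \frac{6 - 8}{3 - 8} \left(-95\right) 38 = \frac{1}{-5} \left(-2\right) \left(-95\right) 38 = \left(- \frac{1}{5}\right) \left(-2\right) \left(-95\right) 38 = \frac{2}{5} \left(-95\right) 38 = \left(-38\right) 38 = -1444$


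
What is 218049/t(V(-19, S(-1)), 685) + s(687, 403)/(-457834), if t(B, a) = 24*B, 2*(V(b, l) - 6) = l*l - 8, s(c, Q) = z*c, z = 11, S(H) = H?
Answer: 16638298741/4578340 ≈ 3634.1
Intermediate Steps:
s(c, Q) = 11*c
V(b, l) = 2 + l²/2 (V(b, l) = 6 + (l*l - 8)/2 = 6 + (l² - 8)/2 = 6 + (-8 + l²)/2 = 6 + (-4 + l²/2) = 2 + l²/2)
218049/t(V(-19, S(-1)), 685) + s(687, 403)/(-457834) = 218049/((24*(2 + (½)*(-1)²))) + (11*687)/(-457834) = 218049/((24*(2 + (½)*1))) + 7557*(-1/457834) = 218049/((24*(2 + ½))) - 7557/457834 = 218049/((24*(5/2))) - 7557/457834 = 218049/60 - 7557/457834 = 218049*(1/60) - 7557/457834 = 72683/20 - 7557/457834 = 16638298741/4578340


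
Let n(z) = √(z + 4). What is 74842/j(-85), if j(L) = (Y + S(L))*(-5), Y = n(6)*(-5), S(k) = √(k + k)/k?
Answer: 1272314/(425*√10 + I*√170) ≈ 946.6 - 9.1833*I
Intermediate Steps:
n(z) = √(4 + z)
S(k) = √2/√k (S(k) = √(2*k)/k = (√2*√k)/k = √2/√k)
Y = -5*√10 (Y = √(4 + 6)*(-5) = √10*(-5) = -5*√10 ≈ -15.811)
j(L) = 25*√10 - 5*√2/√L (j(L) = (-5*√10 + √2/√L)*(-5) = 25*√10 - 5*√2/√L)
74842/j(-85) = 74842/(25*√10 - 5*√2/√(-85)) = 74842/(25*√10 - 5*√2*(-I*√85/85)) = 74842/(25*√10 + I*√170/17)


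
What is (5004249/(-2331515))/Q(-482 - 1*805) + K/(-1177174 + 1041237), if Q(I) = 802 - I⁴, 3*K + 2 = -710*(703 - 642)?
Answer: 277051585451296903016059/2608623109384156483350735 ≈ 0.10621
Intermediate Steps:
K = -43312/3 (K = -⅔ + (-710*(703 - 642))/3 = -⅔ + (-710*61)/3 = -⅔ + (⅓)*(-43310) = -⅔ - 43310/3 = -43312/3 ≈ -14437.)
(5004249/(-2331515))/Q(-482 - 1*805) + K/(-1177174 + 1041237) = (5004249/(-2331515))/(802 - (-482 - 1*805)⁴) - 43312/(3*(-1177174 + 1041237)) = (5004249*(-1/2331515))/(802 - (-482 - 805)⁴) - 43312/3/(-135937) = -5004249/(2331515*(802 - 1*(-1287)⁴)) - 43312/3*(-1/135937) = -5004249/(2331515*(802 - 1*2743558264161)) + 43312/407811 = -5004249/(2331515*(802 - 2743558264161)) + 43312/407811 = -5004249/2331515/(-2743558263359) + 43312/407811 = -5004249/2331515*(-1/2743558263359) + 43312/407811 = 5004249/6396647244395458885 + 43312/407811 = 277051585451296903016059/2608623109384156483350735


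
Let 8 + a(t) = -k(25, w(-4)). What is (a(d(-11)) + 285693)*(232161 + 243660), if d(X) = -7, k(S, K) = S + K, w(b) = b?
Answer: 135924930144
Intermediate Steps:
k(S, K) = K + S
a(t) = -29 (a(t) = -8 - (-4 + 25) = -8 - 1*21 = -8 - 21 = -29)
(a(d(-11)) + 285693)*(232161 + 243660) = (-29 + 285693)*(232161 + 243660) = 285664*475821 = 135924930144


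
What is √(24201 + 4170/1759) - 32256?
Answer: -32256 + 11*√618902391/1759 ≈ -32100.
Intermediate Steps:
√(24201 + 4170/1759) - 32256 = √(42573729/1759) - 32256 = 11*√618902391/1759 - 32256 = -32256 + 11*√618902391/1759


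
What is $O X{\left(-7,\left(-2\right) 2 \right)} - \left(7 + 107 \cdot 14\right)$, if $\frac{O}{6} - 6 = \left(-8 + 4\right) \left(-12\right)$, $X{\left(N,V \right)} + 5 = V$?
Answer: $-4421$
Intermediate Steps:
$X{\left(N,V \right)} = -5 + V$
$O = 324$ ($O = 36 + 6 \left(-8 + 4\right) \left(-12\right) = 36 + 6 \left(\left(-4\right) \left(-12\right)\right) = 36 + 6 \cdot 48 = 36 + 288 = 324$)
$O X{\left(-7,\left(-2\right) 2 \right)} - \left(7 + 107 \cdot 14\right) = 324 \left(-5 - 4\right) - \left(7 + 107 \cdot 14\right) = 324 \left(-5 - 4\right) - \left(7 + 1498\right) = 324 \left(-9\right) - 1505 = -2916 - 1505 = -4421$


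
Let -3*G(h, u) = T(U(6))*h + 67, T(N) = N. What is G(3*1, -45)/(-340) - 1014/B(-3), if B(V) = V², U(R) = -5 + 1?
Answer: -22973/204 ≈ -112.61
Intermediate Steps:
U(R) = -4
G(h, u) = -67/3 + 4*h/3 (G(h, u) = -(-4*h + 67)/3 = -(67 - 4*h)/3 = -67/3 + 4*h/3)
G(3*1, -45)/(-340) - 1014/B(-3) = (-67/3 + 4*(3*1)/3)/(-340) - 1014/((-3)²) = (-67/3 + (4/3)*3)*(-1/340) - 1014/9 = (-67/3 + 4)*(-1/340) - 1014*⅑ = -55/3*(-1/340) - 338/3 = 11/204 - 338/3 = -22973/204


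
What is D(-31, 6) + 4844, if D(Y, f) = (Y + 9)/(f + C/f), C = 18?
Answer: 43574/9 ≈ 4841.6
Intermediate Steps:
D(Y, f) = (9 + Y)/(f + 18/f) (D(Y, f) = (Y + 9)/(f + 18/f) = (9 + Y)/(f + 18/f))
D(-31, 6) + 4844 = 6*(9 - 31)/(18 + 6**2) + 4844 = 6*(-22)/(18 + 36) + 4844 = 6*(-22)/54 + 4844 = 6*(1/54)*(-22) + 4844 = -22/9 + 4844 = 43574/9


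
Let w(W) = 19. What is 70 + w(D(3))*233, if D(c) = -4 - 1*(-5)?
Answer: 4497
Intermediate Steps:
D(c) = 1 (D(c) = -4 + 5 = 1)
70 + w(D(3))*233 = 70 + 19*233 = 70 + 4427 = 4497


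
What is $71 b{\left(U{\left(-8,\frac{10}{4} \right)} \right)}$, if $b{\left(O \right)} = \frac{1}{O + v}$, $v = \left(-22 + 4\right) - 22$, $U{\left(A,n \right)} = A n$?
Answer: $- \frac{71}{60} \approx -1.1833$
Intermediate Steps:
$v = -40$ ($v = -18 - 22 = -40$)
$b{\left(O \right)} = \frac{1}{-40 + O}$ ($b{\left(O \right)} = \frac{1}{O - 40} = \frac{1}{-40 + O}$)
$71 b{\left(U{\left(-8,\frac{10}{4} \right)} \right)} = \frac{71}{-40 - 8 \cdot \frac{10}{4}} = \frac{71}{-40 - 8 \cdot 10 \cdot \frac{1}{4}} = \frac{71}{-40 - 20} = \frac{71}{-60} = 71 \left(- \frac{1}{60}\right) = - \frac{71}{60}$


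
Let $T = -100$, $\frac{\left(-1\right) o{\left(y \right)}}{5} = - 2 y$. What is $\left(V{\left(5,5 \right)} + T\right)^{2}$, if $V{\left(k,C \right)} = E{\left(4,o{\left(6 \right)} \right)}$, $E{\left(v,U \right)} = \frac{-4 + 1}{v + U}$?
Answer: $\frac{40998409}{4096} \approx 10009.0$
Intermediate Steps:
$o{\left(y \right)} = 10 y$ ($o{\left(y \right)} = - 5 \left(- 2 y\right) = 10 y$)
$E{\left(v,U \right)} = - \frac{3}{U + v}$
$V{\left(k,C \right)} = - \frac{3}{64}$ ($V{\left(k,C \right)} = - \frac{3}{10 \cdot 6 + 4} = - \frac{3}{60 + 4} = - \frac{3}{64}$)
$\left(V{\left(5,5 \right)} + T\right)^{2} = \left(- \frac{3}{64} - 100\right)^{2} = \left(- \frac{6403}{64}\right)^{2} = \frac{40998409}{4096}$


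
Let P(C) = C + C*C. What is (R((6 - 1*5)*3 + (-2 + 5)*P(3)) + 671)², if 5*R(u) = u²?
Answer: 23775376/25 ≈ 9.5102e+5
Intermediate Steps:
P(C) = C + C²
R(u) = u²/5
(R((6 - 1*5)*3 + (-2 + 5)*P(3)) + 671)² = (((6 - 1*5)*3 + (-2 + 5)*(3*(1 + 3)))²/5 + 671)² = (((6 - 5)*3 + 3*(3*4))²/5 + 671)² = ((1*3 + 3*12)²/5 + 671)² = ((3 + 36)²/5 + 671)² = ((⅕)*39² + 671)² = ((⅕)*1521 + 671)² = (1521/5 + 671)² = (4876/5)² = 23775376/25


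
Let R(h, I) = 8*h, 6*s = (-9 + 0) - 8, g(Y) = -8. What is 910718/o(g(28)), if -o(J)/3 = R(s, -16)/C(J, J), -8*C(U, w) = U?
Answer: 455359/34 ≈ 13393.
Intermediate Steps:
C(U, w) = -U/8
s = -17/6 (s = ((-9 + 0) - 8)/6 = (-9 - 8)/6 = (⅙)*(-17) = -17/6 ≈ -2.8333)
o(J) = -544/J (o(J) = -3*8*(-17/6)/((-J/8)) = -(-68)*(-8/J) = -544/J)
910718/o(g(28)) = 910718/((-544/(-8))) = 910718/((-544*(-⅛))) = 910718/68 = 910718*(1/68) = 455359/34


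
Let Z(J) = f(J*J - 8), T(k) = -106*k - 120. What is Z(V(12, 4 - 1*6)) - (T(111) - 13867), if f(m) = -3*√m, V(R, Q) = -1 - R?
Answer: 25753 - 3*√161 ≈ 25715.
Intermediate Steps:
T(k) = -120 - 106*k
Z(J) = -3*√(-8 + J²) (Z(J) = -3*√(J*J - 8) = -3*√(J² - 8) = -3*√(-8 + J²))
Z(V(12, 4 - 1*6)) - (T(111) - 13867) = -3*√(-8 + (-1 - 1*12)²) - ((-120 - 106*111) - 13867) = -3*√(-8 + (-1 - 12)²) - ((-120 - 11766) - 13867) = -3*√(-8 + (-13)²) - (-11886 - 13867) = -3*√(-8 + 169) - 1*(-25753) = -3*√161 + 25753 = 25753 - 3*√161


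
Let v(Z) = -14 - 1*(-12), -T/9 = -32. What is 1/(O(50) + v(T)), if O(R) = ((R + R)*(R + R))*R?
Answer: 1/499998 ≈ 2.0000e-6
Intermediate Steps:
T = 288 (T = -9*(-32) = 288)
v(Z) = -2 (v(Z) = -14 + 12 = -2)
O(R) = 4*R**3 (O(R) = ((2*R)*(2*R))*R = (4*R**2)*R = 4*R**3)
1/(O(50) + v(T)) = 1/(4*50**3 - 2) = 1/(4*125000 - 2) = 1/(500000 - 2) = 1/499998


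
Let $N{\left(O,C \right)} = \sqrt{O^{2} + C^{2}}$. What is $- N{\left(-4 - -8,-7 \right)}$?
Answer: $- \sqrt{65} \approx -8.0623$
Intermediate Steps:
$N{\left(O,C \right)} = \sqrt{C^{2} + O^{2}}$
$- N{\left(-4 - -8,-7 \right)} = - \sqrt{\left(-7\right)^{2} + \left(-4 - -8\right)^{2}} = - \sqrt{49 + \left(-4 + 8\right)^{2}} = - \sqrt{49 + 4^{2}} = - \sqrt{49 + 16} = - \sqrt{65}$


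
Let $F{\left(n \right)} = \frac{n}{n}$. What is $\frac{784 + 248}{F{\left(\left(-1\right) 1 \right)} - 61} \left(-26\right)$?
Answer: $\frac{2236}{5} \approx 447.2$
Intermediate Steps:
$F{\left(n \right)} = 1$
$\frac{784 + 248}{F{\left(\left(-1\right) 1 \right)} - 61} \left(-26\right) = \frac{784 + 248}{1 - 61} \left(-26\right) = \frac{1032}{-60} \left(-26\right) = 1032 \left(- \frac{1}{60}\right) \left(-26\right) = \left(- \frac{86}{5}\right) \left(-26\right) = \frac{2236}{5}$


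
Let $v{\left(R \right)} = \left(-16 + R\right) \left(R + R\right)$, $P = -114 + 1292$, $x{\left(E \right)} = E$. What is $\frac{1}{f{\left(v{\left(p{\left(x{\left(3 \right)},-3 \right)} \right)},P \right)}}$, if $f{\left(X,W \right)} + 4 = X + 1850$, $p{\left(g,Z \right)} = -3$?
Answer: $\frac{1}{1960} \approx 0.0005102$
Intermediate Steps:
$P = 1178$
$v{\left(R \right)} = 2 R \left(-16 + R\right)$ ($v{\left(R \right)} = \left(-16 + R\right) 2 R = 2 R \left(-16 + R\right)$)
$f{\left(X,W \right)} = 1846 + X$ ($f{\left(X,W \right)} = -4 + \left(X + 1850\right) = -4 + \left(1850 + X\right) = 1846 + X$)
$\frac{1}{f{\left(v{\left(p{\left(x{\left(3 \right)},-3 \right)} \right)},P \right)}} = \frac{1}{1846 + 2 \left(-3\right) \left(-16 - 3\right)} = \frac{1}{1846 + 2 \left(-3\right) \left(-19\right)} = \frac{1}{1846 + 114} = \frac{1}{1960}$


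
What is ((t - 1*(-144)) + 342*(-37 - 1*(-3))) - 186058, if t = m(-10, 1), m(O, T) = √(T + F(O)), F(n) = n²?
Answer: -197542 + √101 ≈ -1.9753e+5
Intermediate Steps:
m(O, T) = √(T + O²)
t = √101 (t = √(1 + (-10)²) = √(1 + 100) = √101 ≈ 10.050)
((t - 1*(-144)) + 342*(-37 - 1*(-3))) - 186058 = ((√101 - 1*(-144)) + 342*(-37 - 1*(-3))) - 186058 = ((√101 + 144) + 342*(-37 + 3)) - 186058 = ((144 + √101) + 342*(-34)) - 186058 = ((144 + √101) - 11628) - 186058 = (-11484 + √101) - 186058 = -197542 + √101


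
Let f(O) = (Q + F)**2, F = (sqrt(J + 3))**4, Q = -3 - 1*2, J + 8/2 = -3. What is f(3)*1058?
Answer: 128018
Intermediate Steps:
J = -7 (J = -4 - 3 = -7)
Q = -5 (Q = -3 - 2 = -5)
F = 16 (F = (sqrt(-7 + 3))**4 = (sqrt(-4))**4 = (2*I)**4 = 16)
f(O) = 121 (f(O) = (-5 + 16)**2 = 11**2 = 121)
f(3)*1058 = 121*1058 = 128018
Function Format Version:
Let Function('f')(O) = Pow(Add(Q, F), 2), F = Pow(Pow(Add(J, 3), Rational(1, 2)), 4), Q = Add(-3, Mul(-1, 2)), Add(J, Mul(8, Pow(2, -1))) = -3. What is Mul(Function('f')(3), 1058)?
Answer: 128018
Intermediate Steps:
J = -7 (J = Add(-4, -3) = -7)
Q = -5 (Q = Add(-3, -2) = -5)
F = 16 (F = Pow(Pow(Add(-7, 3), Rational(1, 2)), 4) = Pow(Pow(-4, Rational(1, 2)), 4) = Pow(Mul(2, I), 4) = 16)
Function('f')(O) = 121 (Function('f')(O) = Pow(Add(-5, 16), 2) = Pow(11, 2) = 121)
Mul(Function('f')(3), 1058) = Mul(121, 1058) = 128018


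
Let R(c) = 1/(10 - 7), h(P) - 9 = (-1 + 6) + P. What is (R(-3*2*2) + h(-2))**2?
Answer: 1369/9 ≈ 152.11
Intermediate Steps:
h(P) = 14 + P (h(P) = 9 + ((-1 + 6) + P) = 9 + (5 + P) = 14 + P)
R(c) = 1/3
(R(-3*2*2) + h(-2))**2 = (1/3 + (14 - 2))**2 = (1/3 + 12)**2 = (37/3)**2 = 1369/9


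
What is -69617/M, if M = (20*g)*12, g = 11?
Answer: -69617/2640 ≈ -26.370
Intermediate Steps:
M = 2640 (M = (20*11)*12 = 220*12 = 2640)
-69617/M = -69617/2640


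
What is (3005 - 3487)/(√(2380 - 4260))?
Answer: 241*I*√470/470 ≈ 11.117*I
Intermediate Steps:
(3005 - 3487)/(√(2380 - 4260)) = -482*(-I*√470/940) = -(-241)*I*√470/470 = 241*I*√470/470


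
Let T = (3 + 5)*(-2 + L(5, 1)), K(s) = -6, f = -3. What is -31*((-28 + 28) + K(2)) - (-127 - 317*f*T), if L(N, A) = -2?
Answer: 30745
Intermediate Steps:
T = -32 (T = (3 + 5)*(-2 - 2) = 8*(-4) = -32)
-31*((-28 + 28) + K(2)) - (-127 - 317*f*T) = -31*((-28 + 28) - 6) - (-127 - (-951)*(-32)) = -31*(0 - 6) - (-127 - 317*96) = -31*(-6) - (-127 - 30432) = 186 - 1*(-30559) = 186 + 30559 = 30745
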